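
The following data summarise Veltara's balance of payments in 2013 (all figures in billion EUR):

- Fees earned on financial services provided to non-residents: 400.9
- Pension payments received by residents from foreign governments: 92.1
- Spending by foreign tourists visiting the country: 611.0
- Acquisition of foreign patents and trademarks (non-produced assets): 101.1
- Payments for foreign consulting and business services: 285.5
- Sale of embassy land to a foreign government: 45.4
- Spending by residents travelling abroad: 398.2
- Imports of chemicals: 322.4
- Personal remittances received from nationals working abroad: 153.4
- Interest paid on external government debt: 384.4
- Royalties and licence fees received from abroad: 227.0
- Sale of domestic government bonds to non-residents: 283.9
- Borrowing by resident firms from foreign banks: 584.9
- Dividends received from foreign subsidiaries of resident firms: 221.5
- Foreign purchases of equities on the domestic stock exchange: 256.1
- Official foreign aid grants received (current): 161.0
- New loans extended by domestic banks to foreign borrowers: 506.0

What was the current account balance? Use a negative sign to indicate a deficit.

Goods: -322.4
Services: 611.0 + 227.0 - 285.5 - 398.2 + 400.9 = 555.2
Primary income: 221.5 - 384.4 = -162.9
Secondary income: 161.0 + 92.1 + 153.4 = 406.5
Current account = (-322.4) + 555.2 + (-162.9) + 406.5 = 476.4
(Excluded from the current account — capital account: acquisition of foreign patents and trademarks (non-produced assets) 101.1, sale of embassy land to a foreign government 45.4; financial account: sale of domestic government bonds to non-residents 283.9, borrowing by resident firms from foreign banks 584.9, foreign purchases of equities on the domestic stock exchange 256.1, new loans extended by domestic banks to foreign borrowers 506.0.)

476.4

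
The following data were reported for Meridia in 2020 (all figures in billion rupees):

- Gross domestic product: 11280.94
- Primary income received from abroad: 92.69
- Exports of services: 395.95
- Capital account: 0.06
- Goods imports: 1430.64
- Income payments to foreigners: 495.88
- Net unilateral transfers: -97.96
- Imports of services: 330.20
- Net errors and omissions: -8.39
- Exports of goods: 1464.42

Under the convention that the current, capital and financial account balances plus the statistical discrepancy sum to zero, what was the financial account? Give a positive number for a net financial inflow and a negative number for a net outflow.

409.95

Goods balance = 1464.42 - 1430.64 = 33.78
Services balance = 395.95 - 330.20 = 65.75
Trade balance (goods + services) = 33.78 + 65.75 = 99.53
Net primary income = 92.69 - 495.88 = -403.19
Net secondary income = -97.96
Current account = 99.53 + (-403.19) + (-97.96) = -401.62
Financial account = -(-401.62 + 0.06 + (-8.39)) = 409.95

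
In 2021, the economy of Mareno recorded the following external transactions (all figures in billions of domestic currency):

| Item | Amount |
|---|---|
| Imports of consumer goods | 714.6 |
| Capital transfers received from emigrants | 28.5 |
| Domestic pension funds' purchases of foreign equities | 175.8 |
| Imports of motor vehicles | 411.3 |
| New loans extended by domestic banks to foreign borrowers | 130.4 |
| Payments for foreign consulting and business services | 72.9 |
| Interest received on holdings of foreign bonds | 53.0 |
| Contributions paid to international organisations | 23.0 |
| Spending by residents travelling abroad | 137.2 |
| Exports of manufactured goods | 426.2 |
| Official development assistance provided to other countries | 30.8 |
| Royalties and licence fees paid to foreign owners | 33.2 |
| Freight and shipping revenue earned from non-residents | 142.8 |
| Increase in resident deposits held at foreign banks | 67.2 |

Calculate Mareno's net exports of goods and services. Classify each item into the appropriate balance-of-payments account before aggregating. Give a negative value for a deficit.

-800.2

Goods: -714.6 + 426.2 - 411.3 = -699.7
Services: -33.2 - 72.9 + 142.8 - 137.2 = -100.5
Trade balance = -699.7 + (-100.5) = -800.2
(Excluded from the trade balance — capital account: capital transfers received from emigrants 28.5; financial account: domestic pension funds' purchases of foreign equities 175.8, new loans extended by domestic banks to foreign borrowers 130.4, increase in resident deposits held at foreign banks 67.2; primary income: interest received on holdings of foreign bonds 53.0; secondary income: contributions paid to international organisations 23.0, official development assistance provided to other countries 30.8.)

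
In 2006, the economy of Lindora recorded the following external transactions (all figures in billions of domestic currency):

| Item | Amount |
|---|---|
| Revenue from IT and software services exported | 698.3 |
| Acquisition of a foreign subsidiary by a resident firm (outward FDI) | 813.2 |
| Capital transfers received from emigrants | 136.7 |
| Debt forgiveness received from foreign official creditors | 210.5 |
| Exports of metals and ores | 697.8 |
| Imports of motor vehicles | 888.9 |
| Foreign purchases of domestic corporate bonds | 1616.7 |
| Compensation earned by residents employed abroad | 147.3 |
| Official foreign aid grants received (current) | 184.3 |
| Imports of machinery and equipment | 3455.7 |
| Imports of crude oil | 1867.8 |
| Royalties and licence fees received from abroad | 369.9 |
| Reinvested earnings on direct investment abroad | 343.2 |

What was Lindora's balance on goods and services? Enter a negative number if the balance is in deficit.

-4446.4

Goods: -3455.7 - 888.9 + 697.8 - 1867.8 = -5514.6
Services: 698.3 + 369.9 = 1068.2
Trade balance = -5514.6 + 1068.2 = -4446.4
(Excluded from the trade balance — financial account: acquisition of a foreign subsidiary by a resident firm (outward FDI) 813.2, foreign purchases of domestic corporate bonds 1616.7; capital account: capital transfers received from emigrants 136.7, debt forgiveness received from foreign official creditors 210.5; primary income: compensation earned by residents employed abroad 147.3, reinvested earnings on direct investment abroad 343.2; secondary income: official foreign aid grants received (current) 184.3.)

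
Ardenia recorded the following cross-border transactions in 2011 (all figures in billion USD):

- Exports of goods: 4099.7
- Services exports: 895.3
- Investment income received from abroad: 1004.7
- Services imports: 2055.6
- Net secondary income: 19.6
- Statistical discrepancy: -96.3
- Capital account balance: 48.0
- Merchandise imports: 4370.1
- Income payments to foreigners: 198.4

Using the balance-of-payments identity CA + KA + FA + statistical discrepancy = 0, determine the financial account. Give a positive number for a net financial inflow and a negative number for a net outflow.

Goods balance = 4099.7 - 4370.1 = -270.4
Services balance = 895.3 - 2055.6 = -1160.3
Trade balance (goods + services) = -270.4 + (-1160.3) = -1430.7
Net primary income = 1004.7 - 198.4 = 806.3
Net secondary income = 19.6
Current account = -1430.7 + 806.3 + 19.6 = -604.8
Financial account = -(-604.8 + 48.0 + (-96.3)) = 653.1

653.1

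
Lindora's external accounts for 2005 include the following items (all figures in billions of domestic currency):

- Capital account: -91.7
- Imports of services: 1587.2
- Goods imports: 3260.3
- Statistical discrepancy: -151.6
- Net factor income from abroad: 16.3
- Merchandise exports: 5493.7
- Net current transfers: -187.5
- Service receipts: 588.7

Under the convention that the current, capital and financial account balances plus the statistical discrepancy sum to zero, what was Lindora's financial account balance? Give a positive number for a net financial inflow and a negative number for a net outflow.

-820.4

Goods balance = 5493.7 - 3260.3 = 2233.4
Services balance = 588.7 - 1587.2 = -998.5
Trade balance (goods + services) = 2233.4 + (-998.5) = 1234.9
Net primary income = 16.3
Net secondary income = -187.5
Current account = 1234.9 + 16.3 + (-187.5) = 1063.7
Financial account = -(1063.7 + (-91.7) + (-151.6)) = -820.4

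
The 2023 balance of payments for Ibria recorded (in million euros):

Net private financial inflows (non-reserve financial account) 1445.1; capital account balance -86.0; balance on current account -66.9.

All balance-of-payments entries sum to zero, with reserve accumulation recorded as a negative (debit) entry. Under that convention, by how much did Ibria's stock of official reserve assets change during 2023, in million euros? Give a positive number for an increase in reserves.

Official reserve transactions balance = -((-66.9) + (-86.0) + 1445.1) = -1292.2
An accumulation of reserves is recorded as a debit (negative entry), so the change in the stock of reserves is the negative of that balance.
Change in official reserves = -(-1292.2) = 1292.2

1292.2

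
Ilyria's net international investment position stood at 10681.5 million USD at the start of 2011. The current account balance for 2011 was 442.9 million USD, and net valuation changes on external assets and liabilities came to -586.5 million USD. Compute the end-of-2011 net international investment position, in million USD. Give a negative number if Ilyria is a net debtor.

10537.9

Change in NIIP = current account + net valuation change = 442.9 + (-586.5) = -143.6
End-of-year NIIP = 10681.5 + (-143.6) = 10537.9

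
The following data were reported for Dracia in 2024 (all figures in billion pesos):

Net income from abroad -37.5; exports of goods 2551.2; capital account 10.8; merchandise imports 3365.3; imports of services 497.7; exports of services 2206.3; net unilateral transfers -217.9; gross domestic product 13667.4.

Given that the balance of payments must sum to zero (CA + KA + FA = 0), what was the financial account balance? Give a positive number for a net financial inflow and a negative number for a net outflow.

Goods balance = 2551.2 - 3365.3 = -814.1
Services balance = 2206.3 - 497.7 = 1708.6
Trade balance (goods + services) = -814.1 + 1708.6 = 894.5
Net primary income = -37.5
Net secondary income = -217.9
Current account = 894.5 + (-37.5) + (-217.9) = 639.1
Financial account = -(639.1 + 10.8) = -649.9

-649.9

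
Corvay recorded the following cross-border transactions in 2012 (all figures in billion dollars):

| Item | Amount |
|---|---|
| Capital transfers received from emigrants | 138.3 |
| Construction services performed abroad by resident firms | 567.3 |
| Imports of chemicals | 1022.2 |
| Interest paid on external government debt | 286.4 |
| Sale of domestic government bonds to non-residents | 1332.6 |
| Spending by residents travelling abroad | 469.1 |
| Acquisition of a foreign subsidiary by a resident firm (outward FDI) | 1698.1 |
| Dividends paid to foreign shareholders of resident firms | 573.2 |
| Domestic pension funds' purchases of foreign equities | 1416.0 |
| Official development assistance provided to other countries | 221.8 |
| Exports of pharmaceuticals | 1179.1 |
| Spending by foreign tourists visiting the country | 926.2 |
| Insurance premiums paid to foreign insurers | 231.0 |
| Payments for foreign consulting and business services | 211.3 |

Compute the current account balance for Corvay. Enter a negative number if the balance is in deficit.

-342.4

Goods: -1022.2 + 1179.1 = 156.9
Services: 567.3 + 926.2 - 469.1 - 231.0 - 211.3 = 582.1
Primary income: -286.4 - 573.2 = -859.6
Secondary income: -221.8
Current account = 156.9 + 582.1 + (-859.6) + (-221.8) = -342.4
(Excluded from the current account — capital account: capital transfers received from emigrants 138.3; financial account: sale of domestic government bonds to non-residents 1332.6, acquisition of a foreign subsidiary by a resident firm (outward FDI) 1698.1, domestic pension funds' purchases of foreign equities 1416.0.)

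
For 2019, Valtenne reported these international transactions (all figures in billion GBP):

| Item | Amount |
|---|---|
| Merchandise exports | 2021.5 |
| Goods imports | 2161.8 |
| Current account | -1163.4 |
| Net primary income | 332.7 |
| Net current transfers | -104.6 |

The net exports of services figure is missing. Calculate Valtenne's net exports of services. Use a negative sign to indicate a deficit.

Current account = goods balance + services balance + net primary income + net secondary income
Sum of the known components = 87.8
Net exports of services = CA - (known components) = -1163.4 - 87.8 = -1251.2

-1251.2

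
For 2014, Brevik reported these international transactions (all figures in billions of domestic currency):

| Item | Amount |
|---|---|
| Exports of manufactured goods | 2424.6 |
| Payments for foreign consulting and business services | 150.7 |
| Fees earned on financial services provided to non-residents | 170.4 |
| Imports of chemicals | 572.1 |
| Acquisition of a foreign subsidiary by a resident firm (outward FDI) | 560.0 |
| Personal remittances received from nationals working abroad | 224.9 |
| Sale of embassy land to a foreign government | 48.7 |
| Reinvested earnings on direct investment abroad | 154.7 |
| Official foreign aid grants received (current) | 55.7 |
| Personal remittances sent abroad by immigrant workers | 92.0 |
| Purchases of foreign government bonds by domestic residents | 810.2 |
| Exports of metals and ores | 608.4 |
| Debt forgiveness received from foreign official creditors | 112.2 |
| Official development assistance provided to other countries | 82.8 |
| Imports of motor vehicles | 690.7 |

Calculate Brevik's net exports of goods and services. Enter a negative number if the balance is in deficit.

1789.9

Goods: 2424.6 - 572.1 - 690.7 + 608.4 = 1770.2
Services: -150.7 + 170.4 = 19.7
Trade balance = 1770.2 + 19.7 = 1789.9
(Excluded from the trade balance — financial account: acquisition of a foreign subsidiary by a resident firm (outward FDI) 560.0, purchases of foreign government bonds by domestic residents 810.2; secondary income: personal remittances received from nationals working abroad 224.9, official foreign aid grants received (current) 55.7, personal remittances sent abroad by immigrant workers 92.0, official development assistance provided to other countries 82.8; capital account: sale of embassy land to a foreign government 48.7, debt forgiveness received from foreign official creditors 112.2; primary income: reinvested earnings on direct investment abroad 154.7.)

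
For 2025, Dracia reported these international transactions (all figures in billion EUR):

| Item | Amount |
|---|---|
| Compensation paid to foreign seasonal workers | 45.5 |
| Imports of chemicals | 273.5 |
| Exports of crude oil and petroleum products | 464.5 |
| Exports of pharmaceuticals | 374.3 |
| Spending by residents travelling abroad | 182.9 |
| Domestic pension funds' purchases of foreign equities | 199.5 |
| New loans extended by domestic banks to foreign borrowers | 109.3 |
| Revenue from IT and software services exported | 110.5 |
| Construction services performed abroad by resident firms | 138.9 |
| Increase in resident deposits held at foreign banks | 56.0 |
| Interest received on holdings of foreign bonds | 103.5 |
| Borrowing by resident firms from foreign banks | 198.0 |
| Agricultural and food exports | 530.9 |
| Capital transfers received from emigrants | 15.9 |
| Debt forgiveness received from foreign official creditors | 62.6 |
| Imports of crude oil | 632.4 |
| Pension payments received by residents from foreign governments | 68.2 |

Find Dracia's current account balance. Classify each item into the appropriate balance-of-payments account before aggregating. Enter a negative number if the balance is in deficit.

656.5

Goods: -632.4 + 464.5 - 273.5 + 530.9 + 374.3 = 463.8
Services: 138.9 - 182.9 + 110.5 = 66.5
Primary income: -45.5 + 103.5 = 58.0
Secondary income: 68.2
Current account = 463.8 + 66.5 + 58.0 + 68.2 = 656.5
(Excluded from the current account — financial account: domestic pension funds' purchases of foreign equities 199.5, new loans extended by domestic banks to foreign borrowers 109.3, increase in resident deposits held at foreign banks 56.0, borrowing by resident firms from foreign banks 198.0; capital account: capital transfers received from emigrants 15.9, debt forgiveness received from foreign official creditors 62.6.)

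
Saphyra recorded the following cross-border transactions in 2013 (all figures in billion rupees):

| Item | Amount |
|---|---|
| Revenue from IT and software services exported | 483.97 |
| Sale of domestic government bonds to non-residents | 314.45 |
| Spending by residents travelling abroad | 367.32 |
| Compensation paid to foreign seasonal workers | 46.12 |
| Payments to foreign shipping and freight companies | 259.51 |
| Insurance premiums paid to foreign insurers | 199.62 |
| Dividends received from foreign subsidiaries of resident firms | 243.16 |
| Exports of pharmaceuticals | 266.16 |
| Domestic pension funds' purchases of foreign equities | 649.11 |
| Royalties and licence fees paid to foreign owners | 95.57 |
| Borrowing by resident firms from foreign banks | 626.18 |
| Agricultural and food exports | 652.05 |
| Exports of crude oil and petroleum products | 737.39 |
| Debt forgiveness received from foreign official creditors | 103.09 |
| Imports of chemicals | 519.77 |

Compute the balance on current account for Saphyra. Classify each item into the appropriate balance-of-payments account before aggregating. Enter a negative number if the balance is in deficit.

Goods: 266.16 + 737.39 - 519.77 + 652.05 = 1135.83
Services: -259.51 - 95.57 - 199.62 - 367.32 + 483.97 = -438.05
Primary income: -46.12 + 243.16 = 197.04
Current account = 1135.83 + (-438.05) + 197.04 = 894.82
(Excluded from the current account — financial account: sale of domestic government bonds to non-residents 314.45, domestic pension funds' purchases of foreign equities 649.11, borrowing by resident firms from foreign banks 626.18; capital account: debt forgiveness received from foreign official creditors 103.09.)

894.82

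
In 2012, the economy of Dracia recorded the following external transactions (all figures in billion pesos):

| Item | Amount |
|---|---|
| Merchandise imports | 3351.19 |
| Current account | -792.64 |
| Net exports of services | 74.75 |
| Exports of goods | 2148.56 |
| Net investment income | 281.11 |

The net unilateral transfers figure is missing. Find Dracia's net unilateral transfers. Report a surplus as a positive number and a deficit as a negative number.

54.13

Current account = goods balance + services balance + net primary income + net secondary income
Sum of the known components = -846.77
Net unilateral transfers = CA - (known components) = -792.64 - (-846.77) = 54.13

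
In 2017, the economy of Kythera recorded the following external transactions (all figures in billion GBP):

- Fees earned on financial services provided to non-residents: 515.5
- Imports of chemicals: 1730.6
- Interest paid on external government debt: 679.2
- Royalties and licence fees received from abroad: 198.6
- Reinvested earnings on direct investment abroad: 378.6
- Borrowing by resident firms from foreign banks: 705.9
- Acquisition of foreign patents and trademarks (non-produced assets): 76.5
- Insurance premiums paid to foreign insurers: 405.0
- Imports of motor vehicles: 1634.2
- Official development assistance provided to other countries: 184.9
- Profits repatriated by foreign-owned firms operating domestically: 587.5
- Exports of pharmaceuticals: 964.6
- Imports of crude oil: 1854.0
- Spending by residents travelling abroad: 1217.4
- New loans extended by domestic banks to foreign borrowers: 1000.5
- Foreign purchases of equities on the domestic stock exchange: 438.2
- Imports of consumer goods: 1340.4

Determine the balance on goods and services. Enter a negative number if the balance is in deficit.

-6502.9

Goods: -1730.6 - 1634.2 - 1340.4 - 1854.0 + 964.6 = -5594.6
Services: 515.5 + 198.6 - 405.0 - 1217.4 = -908.3
Trade balance = -5594.6 + (-908.3) = -6502.9
(Excluded from the trade balance — primary income: interest paid on external government debt 679.2, reinvested earnings on direct investment abroad 378.6, profits repatriated by foreign-owned firms operating domestically 587.5; financial account: borrowing by resident firms from foreign banks 705.9, new loans extended by domestic banks to foreign borrowers 1000.5, foreign purchases of equities on the domestic stock exchange 438.2; capital account: acquisition of foreign patents and trademarks (non-produced assets) 76.5; secondary income: official development assistance provided to other countries 184.9.)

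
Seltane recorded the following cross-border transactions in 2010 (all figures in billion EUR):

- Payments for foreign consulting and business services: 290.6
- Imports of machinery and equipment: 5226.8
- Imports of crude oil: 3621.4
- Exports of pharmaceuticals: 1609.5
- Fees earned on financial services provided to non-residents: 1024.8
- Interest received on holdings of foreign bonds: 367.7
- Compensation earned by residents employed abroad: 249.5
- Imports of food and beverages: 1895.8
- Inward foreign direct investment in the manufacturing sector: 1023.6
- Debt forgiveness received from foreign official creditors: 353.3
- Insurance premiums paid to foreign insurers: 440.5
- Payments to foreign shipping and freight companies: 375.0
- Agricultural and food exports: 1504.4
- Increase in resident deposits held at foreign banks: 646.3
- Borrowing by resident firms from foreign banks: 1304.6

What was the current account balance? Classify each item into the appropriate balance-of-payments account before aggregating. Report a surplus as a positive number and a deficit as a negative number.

-7094.2

Goods: -1895.8 + 1504.4 - 5226.8 - 3621.4 + 1609.5 = -7630.1
Services: -440.5 + 1024.8 - 290.6 - 375.0 = -81.3
Primary income: 367.7 + 249.5 = 617.2
Current account = (-7630.1) + (-81.3) + 617.2 = -7094.2
(Excluded from the current account — financial account: inward foreign direct investment in the manufacturing sector 1023.6, increase in resident deposits held at foreign banks 646.3, borrowing by resident firms from foreign banks 1304.6; capital account: debt forgiveness received from foreign official creditors 353.3.)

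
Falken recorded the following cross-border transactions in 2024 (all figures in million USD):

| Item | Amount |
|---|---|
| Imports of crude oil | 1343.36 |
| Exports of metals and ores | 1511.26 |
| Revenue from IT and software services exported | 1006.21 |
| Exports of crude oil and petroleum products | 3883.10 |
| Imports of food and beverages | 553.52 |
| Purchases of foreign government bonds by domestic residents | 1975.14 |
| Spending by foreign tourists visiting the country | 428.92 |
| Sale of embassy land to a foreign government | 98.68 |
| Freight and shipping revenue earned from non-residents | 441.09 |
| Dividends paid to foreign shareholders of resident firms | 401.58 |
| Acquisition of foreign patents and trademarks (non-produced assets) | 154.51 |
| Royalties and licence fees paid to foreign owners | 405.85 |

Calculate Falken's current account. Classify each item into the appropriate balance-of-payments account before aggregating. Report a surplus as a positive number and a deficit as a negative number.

4566.27

Goods: 3883.10 + 1511.26 - 553.52 - 1343.36 = 3497.48
Services: 428.92 - 405.85 + 441.09 + 1006.21 = 1470.37
Primary income: -401.58
Current account = 3497.48 + 1470.37 + (-401.58) = 4566.27
(Excluded from the current account — financial account: purchases of foreign government bonds by domestic residents 1975.14; capital account: sale of embassy land to a foreign government 98.68, acquisition of foreign patents and trademarks (non-produced assets) 154.51.)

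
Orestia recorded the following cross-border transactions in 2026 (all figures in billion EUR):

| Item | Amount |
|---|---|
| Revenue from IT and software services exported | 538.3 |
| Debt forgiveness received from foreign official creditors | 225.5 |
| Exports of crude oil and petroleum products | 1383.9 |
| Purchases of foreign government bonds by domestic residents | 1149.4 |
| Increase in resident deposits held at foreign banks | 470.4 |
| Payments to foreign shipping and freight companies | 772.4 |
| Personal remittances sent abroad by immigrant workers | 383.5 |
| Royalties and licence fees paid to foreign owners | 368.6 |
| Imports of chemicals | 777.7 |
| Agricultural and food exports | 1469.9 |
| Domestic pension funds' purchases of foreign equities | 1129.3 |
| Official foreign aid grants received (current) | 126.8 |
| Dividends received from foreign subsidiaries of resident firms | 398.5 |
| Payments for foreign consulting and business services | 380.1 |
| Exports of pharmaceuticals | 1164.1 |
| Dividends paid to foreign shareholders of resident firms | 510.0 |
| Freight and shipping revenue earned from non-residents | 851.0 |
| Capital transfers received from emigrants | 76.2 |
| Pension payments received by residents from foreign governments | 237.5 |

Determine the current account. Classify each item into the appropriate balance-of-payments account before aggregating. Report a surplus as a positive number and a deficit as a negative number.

Goods: 1164.1 + 1469.9 - 777.7 + 1383.9 = 3240.2
Services: 851.0 - 380.1 + 538.3 - 772.4 - 368.6 = -131.8
Primary income: -510.0 + 398.5 = -111.5
Secondary income: -383.5 + 237.5 + 126.8 = -19.2
Current account = 3240.2 + (-131.8) + (-111.5) + (-19.2) = 2977.7
(Excluded from the current account — capital account: debt forgiveness received from foreign official creditors 225.5, capital transfers received from emigrants 76.2; financial account: purchases of foreign government bonds by domestic residents 1149.4, increase in resident deposits held at foreign banks 470.4, domestic pension funds' purchases of foreign equities 1129.3.)

2977.7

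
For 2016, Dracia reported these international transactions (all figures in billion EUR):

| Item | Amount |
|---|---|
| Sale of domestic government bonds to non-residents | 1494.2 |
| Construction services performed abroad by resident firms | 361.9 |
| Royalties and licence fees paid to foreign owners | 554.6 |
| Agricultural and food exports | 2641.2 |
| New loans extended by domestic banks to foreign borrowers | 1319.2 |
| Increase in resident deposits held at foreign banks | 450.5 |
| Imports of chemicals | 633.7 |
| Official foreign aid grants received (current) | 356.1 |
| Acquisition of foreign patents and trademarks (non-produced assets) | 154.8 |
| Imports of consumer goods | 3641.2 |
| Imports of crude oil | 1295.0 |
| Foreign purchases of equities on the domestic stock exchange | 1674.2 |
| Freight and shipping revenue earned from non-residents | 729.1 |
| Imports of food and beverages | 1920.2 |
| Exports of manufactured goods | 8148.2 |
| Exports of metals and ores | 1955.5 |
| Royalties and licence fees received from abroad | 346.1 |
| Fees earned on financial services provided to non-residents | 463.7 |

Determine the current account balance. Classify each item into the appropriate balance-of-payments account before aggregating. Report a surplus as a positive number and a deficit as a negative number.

Goods: 2641.2 + 8148.2 + 1955.5 - 1920.2 - 633.7 - 3641.2 - 1295.0 = 5254.8
Services: -554.6 + 729.1 + 463.7 + 346.1 + 361.9 = 1346.2
Secondary income: 356.1
Current account = 5254.8 + 1346.2 + 356.1 = 6957.1
(Excluded from the current account — financial account: sale of domestic government bonds to non-residents 1494.2, new loans extended by domestic banks to foreign borrowers 1319.2, increase in resident deposits held at foreign banks 450.5, foreign purchases of equities on the domestic stock exchange 1674.2; capital account: acquisition of foreign patents and trademarks (non-produced assets) 154.8.)

6957.1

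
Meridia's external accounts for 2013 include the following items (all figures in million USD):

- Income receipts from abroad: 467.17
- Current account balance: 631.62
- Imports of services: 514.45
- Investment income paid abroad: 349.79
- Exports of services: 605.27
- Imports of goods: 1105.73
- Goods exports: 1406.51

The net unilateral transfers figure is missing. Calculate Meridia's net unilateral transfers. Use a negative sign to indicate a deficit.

Current account = goods balance + services balance + net primary income + net secondary income
Sum of the known components = 508.98
Net unilateral transfers = CA - (known components) = 631.62 - 508.98 = 122.64

122.64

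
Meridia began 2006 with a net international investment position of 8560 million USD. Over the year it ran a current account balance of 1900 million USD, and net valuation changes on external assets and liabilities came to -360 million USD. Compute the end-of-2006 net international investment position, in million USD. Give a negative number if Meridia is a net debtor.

Change in NIIP = current account + net valuation change = 1900 + (-360) = 1540
End-of-year NIIP = 8560 + 1540 = 10100

10100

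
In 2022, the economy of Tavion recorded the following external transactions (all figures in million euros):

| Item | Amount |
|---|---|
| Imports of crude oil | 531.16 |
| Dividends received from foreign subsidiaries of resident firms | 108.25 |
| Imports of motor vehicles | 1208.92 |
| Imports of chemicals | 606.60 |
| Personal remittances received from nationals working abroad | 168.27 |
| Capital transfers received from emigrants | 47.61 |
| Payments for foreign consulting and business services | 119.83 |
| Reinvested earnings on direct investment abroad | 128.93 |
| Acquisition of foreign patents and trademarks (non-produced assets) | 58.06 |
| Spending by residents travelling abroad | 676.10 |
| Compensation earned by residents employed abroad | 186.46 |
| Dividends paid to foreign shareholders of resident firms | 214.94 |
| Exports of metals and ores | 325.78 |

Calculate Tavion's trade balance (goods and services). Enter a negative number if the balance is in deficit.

Goods: -606.60 - 1208.92 + 325.78 - 531.16 = -2020.90
Services: -676.10 - 119.83 = -795.93
Trade balance = -2020.90 + (-795.93) = -2816.83
(Excluded from the trade balance — primary income: dividends received from foreign subsidiaries of resident firms 108.25, reinvested earnings on direct investment abroad 128.93, compensation earned by residents employed abroad 186.46, dividends paid to foreign shareholders of resident firms 214.94; secondary income: personal remittances received from nationals working abroad 168.27; capital account: capital transfers received from emigrants 47.61, acquisition of foreign patents and trademarks (non-produced assets) 58.06.)

-2816.83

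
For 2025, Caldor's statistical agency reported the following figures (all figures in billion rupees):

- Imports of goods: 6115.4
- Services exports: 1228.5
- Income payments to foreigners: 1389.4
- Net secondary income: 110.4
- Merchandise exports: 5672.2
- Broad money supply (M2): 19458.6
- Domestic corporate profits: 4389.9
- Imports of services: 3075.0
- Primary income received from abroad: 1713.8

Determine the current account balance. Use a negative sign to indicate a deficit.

Goods balance = 5672.2 - 6115.4 = -443.2
Services balance = 1228.5 - 3075.0 = -1846.5
Trade balance (goods + services) = -443.2 + (-1846.5) = -2289.7
Net primary income = 1713.8 - 1389.4 = 324.4
Net secondary income = 110.4
Current account = -2289.7 + 324.4 + 110.4 = -1854.9

-1854.9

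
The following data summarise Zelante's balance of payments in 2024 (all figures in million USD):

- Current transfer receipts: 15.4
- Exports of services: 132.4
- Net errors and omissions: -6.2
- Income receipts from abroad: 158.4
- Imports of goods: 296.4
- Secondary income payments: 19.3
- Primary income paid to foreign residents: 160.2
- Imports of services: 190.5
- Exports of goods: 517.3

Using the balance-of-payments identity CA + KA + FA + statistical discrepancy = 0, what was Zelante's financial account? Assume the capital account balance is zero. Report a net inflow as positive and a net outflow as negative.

-150.9

Goods balance = 517.3 - 296.4 = 220.9
Services balance = 132.4 - 190.5 = -58.1
Trade balance (goods + services) = 220.9 + (-58.1) = 162.8
Net primary income = 158.4 - 160.2 = -1.8
Net secondary income = 15.4 - 19.3 = -3.9
Current account = 162.8 + (-1.8) + (-3.9) = 157.1
Financial account = -(157.1 + (-6.2)) = -150.9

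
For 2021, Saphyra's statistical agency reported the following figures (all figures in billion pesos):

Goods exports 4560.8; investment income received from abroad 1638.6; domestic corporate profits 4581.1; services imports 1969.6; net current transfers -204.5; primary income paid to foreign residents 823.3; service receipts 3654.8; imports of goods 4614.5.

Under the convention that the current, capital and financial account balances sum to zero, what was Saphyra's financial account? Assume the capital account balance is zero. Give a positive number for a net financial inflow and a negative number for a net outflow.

-2242.3

Goods balance = 4560.8 - 4614.5 = -53.7
Services balance = 3654.8 - 1969.6 = 1685.2
Trade balance (goods + services) = -53.7 + 1685.2 = 1631.5
Net primary income = 1638.6 - 823.3 = 815.3
Net secondary income = -204.5
Current account = 1631.5 + 815.3 + (-204.5) = 2242.3
Financial account = -(2242.3) = -2242.3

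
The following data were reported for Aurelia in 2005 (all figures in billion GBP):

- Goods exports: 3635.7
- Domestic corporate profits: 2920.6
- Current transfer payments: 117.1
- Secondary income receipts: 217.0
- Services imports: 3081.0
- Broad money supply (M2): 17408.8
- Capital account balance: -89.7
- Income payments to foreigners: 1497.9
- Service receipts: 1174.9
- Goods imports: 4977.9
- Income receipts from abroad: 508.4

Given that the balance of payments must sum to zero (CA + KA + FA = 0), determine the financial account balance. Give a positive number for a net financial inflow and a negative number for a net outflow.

Goods balance = 3635.7 - 4977.9 = -1342.2
Services balance = 1174.9 - 3081.0 = -1906.1
Trade balance (goods + services) = -1342.2 + (-1906.1) = -3248.3
Net primary income = 508.4 - 1497.9 = -989.5
Net secondary income = 217.0 - 117.1 = 99.9
Current account = -3248.3 + (-989.5) + 99.9 = -4137.9
Financial account = -(-4137.9 + (-89.7)) = 4227.6

4227.6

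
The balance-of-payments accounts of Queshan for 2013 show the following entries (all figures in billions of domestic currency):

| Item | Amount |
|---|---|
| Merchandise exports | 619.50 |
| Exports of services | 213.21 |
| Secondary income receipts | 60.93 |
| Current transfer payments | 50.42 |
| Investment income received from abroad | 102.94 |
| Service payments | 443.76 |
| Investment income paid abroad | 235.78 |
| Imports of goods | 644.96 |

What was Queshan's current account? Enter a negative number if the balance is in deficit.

-378.34

Goods balance = 619.50 - 644.96 = -25.46
Services balance = 213.21 - 443.76 = -230.55
Trade balance (goods + services) = -25.46 + (-230.55) = -256.01
Net primary income = 102.94 - 235.78 = -132.84
Net secondary income = 60.93 - 50.42 = 10.51
Current account = -256.01 + (-132.84) + 10.51 = -378.34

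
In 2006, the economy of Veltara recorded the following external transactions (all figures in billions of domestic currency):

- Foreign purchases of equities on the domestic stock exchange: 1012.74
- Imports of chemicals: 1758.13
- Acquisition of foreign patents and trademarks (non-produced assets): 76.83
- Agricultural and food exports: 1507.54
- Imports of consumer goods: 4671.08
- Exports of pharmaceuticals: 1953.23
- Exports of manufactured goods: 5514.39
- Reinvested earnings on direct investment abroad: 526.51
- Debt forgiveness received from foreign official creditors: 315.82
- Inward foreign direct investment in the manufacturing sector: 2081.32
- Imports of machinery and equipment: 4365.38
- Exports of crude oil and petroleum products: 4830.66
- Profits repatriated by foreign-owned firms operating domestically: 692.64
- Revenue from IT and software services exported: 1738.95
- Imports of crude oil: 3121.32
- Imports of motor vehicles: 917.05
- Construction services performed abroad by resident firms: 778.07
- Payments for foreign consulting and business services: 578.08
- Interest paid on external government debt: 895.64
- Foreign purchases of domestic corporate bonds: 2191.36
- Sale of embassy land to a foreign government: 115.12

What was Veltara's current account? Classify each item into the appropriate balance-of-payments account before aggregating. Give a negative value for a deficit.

-149.97

Goods: 4830.66 + 1953.23 + 1507.54 - 1758.13 - 3121.32 - 4365.38 + 5514.39 - 4671.08 - 917.05 = -1027.14
Services: 1738.95 - 578.08 + 778.07 = 1938.94
Primary income: 526.51 - 692.64 - 895.64 = -1061.77
Current account = (-1027.14) + 1938.94 + (-1061.77) = -149.97
(Excluded from the current account — financial account: foreign purchases of equities on the domestic stock exchange 1012.74, inward foreign direct investment in the manufacturing sector 2081.32, foreign purchases of domestic corporate bonds 2191.36; capital account: acquisition of foreign patents and trademarks (non-produced assets) 76.83, debt forgiveness received from foreign official creditors 315.82, sale of embassy land to a foreign government 115.12.)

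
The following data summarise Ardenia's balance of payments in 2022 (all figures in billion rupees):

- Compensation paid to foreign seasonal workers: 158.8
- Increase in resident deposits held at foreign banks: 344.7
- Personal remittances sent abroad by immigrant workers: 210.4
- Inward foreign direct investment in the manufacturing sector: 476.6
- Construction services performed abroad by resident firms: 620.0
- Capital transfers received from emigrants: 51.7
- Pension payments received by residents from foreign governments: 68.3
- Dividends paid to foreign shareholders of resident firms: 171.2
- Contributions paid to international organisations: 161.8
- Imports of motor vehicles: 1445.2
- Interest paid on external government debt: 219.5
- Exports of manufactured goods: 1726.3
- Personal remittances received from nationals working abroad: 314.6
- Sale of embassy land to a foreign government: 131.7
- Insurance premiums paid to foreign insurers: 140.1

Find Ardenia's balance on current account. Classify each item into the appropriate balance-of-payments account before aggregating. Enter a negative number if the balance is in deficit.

Goods: -1445.2 + 1726.3 = 281.1
Services: 620.0 - 140.1 = 479.9
Primary income: -171.2 - 158.8 - 219.5 = -549.5
Secondary income: -161.8 + 68.3 + 314.6 - 210.4 = 10.7
Current account = 281.1 + 479.9 + (-549.5) + 10.7 = 222.2
(Excluded from the current account — financial account: increase in resident deposits held at foreign banks 344.7, inward foreign direct investment in the manufacturing sector 476.6; capital account: capital transfers received from emigrants 51.7, sale of embassy land to a foreign government 131.7.)

222.2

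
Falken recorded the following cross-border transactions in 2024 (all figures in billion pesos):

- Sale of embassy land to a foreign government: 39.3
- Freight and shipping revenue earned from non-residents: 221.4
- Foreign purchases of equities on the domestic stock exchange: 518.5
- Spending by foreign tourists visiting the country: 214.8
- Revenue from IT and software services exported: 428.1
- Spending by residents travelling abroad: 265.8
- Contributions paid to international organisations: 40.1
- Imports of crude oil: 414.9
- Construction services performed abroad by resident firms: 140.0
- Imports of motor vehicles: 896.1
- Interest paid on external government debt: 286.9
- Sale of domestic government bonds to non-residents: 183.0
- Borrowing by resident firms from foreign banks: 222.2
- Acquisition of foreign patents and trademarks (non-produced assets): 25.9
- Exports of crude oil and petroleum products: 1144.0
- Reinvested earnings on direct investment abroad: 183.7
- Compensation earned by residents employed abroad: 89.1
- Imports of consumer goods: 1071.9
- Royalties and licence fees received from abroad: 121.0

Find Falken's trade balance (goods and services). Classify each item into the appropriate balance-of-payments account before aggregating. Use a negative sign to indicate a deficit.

-379.4

Goods: 1144.0 - 896.1 - 414.9 - 1071.9 = -1238.9
Services: 121.0 + 221.4 - 265.8 + 140.0 + 214.8 + 428.1 = 859.5
Trade balance = -1238.9 + 859.5 = -379.4
(Excluded from the trade balance — capital account: sale of embassy land to a foreign government 39.3, acquisition of foreign patents and trademarks (non-produced assets) 25.9; financial account: foreign purchases of equities on the domestic stock exchange 518.5, sale of domestic government bonds to non-residents 183.0, borrowing by resident firms from foreign banks 222.2; secondary income: contributions paid to international organisations 40.1; primary income: interest paid on external government debt 286.9, reinvested earnings on direct investment abroad 183.7, compensation earned by residents employed abroad 89.1.)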